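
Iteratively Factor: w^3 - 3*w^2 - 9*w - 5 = (w - 5)*(w^2 + 2*w + 1) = (w - 5)*(w + 1)*(w + 1)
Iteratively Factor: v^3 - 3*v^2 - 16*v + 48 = (v - 3)*(v^2 - 16) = (v - 3)*(v + 4)*(v - 4)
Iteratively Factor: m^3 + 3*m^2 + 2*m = (m + 2)*(m^2 + m) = m*(m + 2)*(m + 1)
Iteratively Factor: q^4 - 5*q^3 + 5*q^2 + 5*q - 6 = (q + 1)*(q^3 - 6*q^2 + 11*q - 6) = (q - 1)*(q + 1)*(q^2 - 5*q + 6) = (q - 3)*(q - 1)*(q + 1)*(q - 2)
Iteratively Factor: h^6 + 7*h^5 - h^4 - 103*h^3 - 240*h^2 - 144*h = (h - 4)*(h^5 + 11*h^4 + 43*h^3 + 69*h^2 + 36*h) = (h - 4)*(h + 3)*(h^4 + 8*h^3 + 19*h^2 + 12*h) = (h - 4)*(h + 1)*(h + 3)*(h^3 + 7*h^2 + 12*h) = (h - 4)*(h + 1)*(h + 3)^2*(h^2 + 4*h) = (h - 4)*(h + 1)*(h + 3)^2*(h + 4)*(h)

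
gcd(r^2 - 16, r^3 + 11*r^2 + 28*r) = r + 4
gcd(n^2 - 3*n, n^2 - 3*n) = n^2 - 3*n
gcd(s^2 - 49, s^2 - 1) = 1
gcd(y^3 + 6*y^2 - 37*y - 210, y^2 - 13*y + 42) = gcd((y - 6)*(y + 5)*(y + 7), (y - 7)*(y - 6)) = y - 6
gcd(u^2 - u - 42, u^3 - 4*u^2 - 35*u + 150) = u + 6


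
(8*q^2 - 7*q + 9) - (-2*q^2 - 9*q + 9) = 10*q^2 + 2*q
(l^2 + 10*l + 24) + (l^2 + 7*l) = 2*l^2 + 17*l + 24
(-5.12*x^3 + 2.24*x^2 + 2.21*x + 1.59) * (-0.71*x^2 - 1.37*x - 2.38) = 3.6352*x^5 + 5.424*x^4 + 7.5477*x^3 - 9.4878*x^2 - 7.4381*x - 3.7842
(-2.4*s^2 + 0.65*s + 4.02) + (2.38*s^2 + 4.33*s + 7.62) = -0.02*s^2 + 4.98*s + 11.64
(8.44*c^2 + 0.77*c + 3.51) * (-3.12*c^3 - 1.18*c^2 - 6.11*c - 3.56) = -26.3328*c^5 - 12.3616*c^4 - 63.4282*c^3 - 38.8929*c^2 - 24.1873*c - 12.4956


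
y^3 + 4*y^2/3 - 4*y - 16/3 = (y - 2)*(y + 4/3)*(y + 2)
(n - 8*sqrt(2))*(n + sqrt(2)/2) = n^2 - 15*sqrt(2)*n/2 - 8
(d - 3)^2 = d^2 - 6*d + 9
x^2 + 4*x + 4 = (x + 2)^2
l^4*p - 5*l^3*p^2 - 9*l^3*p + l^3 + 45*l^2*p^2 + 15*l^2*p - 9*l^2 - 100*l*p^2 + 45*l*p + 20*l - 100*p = (l - 5)*(l - 4)*(l - 5*p)*(l*p + 1)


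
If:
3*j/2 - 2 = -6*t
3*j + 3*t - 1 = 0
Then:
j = 0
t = 1/3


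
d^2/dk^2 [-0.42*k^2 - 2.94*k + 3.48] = -0.840000000000000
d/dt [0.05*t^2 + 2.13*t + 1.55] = 0.1*t + 2.13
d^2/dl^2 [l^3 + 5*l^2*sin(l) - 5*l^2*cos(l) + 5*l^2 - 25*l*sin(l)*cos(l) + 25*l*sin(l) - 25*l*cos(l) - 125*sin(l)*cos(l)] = 5*sqrt(2)*l^2*cos(l + pi/4) - 5*l*sin(l) + 50*l*sin(2*l) + 45*l*cos(l) + 6*l + 60*sin(l) + 250*sin(2*l) + 40*cos(l) - 50*cos(2*l) + 10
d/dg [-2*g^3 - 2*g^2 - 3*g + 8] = -6*g^2 - 4*g - 3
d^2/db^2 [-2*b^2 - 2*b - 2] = -4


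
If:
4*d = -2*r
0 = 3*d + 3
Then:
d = -1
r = 2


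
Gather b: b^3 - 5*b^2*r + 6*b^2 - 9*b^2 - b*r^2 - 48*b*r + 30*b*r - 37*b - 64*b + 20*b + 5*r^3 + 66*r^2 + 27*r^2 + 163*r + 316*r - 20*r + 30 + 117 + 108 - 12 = b^3 + b^2*(-5*r - 3) + b*(-r^2 - 18*r - 81) + 5*r^3 + 93*r^2 + 459*r + 243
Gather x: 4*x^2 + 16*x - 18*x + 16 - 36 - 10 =4*x^2 - 2*x - 30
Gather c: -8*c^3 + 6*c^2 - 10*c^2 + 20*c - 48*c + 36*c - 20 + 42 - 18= -8*c^3 - 4*c^2 + 8*c + 4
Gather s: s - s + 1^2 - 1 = 0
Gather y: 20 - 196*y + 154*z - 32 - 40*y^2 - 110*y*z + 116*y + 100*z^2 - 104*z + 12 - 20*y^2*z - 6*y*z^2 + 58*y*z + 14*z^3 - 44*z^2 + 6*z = y^2*(-20*z - 40) + y*(-6*z^2 - 52*z - 80) + 14*z^3 + 56*z^2 + 56*z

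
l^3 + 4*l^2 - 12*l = l*(l - 2)*(l + 6)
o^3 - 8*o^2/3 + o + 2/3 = (o - 2)*(o - 1)*(o + 1/3)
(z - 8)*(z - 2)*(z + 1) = z^3 - 9*z^2 + 6*z + 16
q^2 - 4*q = q*(q - 4)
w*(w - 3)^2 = w^3 - 6*w^2 + 9*w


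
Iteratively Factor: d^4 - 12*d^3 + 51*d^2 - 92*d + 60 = (d - 2)*(d^3 - 10*d^2 + 31*d - 30) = (d - 5)*(d - 2)*(d^2 - 5*d + 6) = (d - 5)*(d - 3)*(d - 2)*(d - 2)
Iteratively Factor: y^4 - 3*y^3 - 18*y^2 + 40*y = (y - 5)*(y^3 + 2*y^2 - 8*y) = (y - 5)*(y + 4)*(y^2 - 2*y) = (y - 5)*(y - 2)*(y + 4)*(y)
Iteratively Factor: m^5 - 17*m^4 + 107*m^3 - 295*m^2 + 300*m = (m - 5)*(m^4 - 12*m^3 + 47*m^2 - 60*m) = (m - 5)*(m - 3)*(m^3 - 9*m^2 + 20*m) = m*(m - 5)*(m - 3)*(m^2 - 9*m + 20) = m*(m - 5)^2*(m - 3)*(m - 4)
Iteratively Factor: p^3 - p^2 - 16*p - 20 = (p + 2)*(p^2 - 3*p - 10) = (p - 5)*(p + 2)*(p + 2)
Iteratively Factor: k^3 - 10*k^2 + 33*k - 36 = (k - 3)*(k^2 - 7*k + 12) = (k - 3)^2*(k - 4)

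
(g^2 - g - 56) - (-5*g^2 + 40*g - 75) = 6*g^2 - 41*g + 19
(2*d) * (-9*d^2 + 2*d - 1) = -18*d^3 + 4*d^2 - 2*d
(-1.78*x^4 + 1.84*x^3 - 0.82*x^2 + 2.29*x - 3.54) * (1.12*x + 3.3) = -1.9936*x^5 - 3.8132*x^4 + 5.1536*x^3 - 0.141199999999999*x^2 + 3.5922*x - 11.682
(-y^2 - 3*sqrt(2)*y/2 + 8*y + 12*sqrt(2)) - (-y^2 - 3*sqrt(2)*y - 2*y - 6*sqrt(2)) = 3*sqrt(2)*y/2 + 10*y + 18*sqrt(2)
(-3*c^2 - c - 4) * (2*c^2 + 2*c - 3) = -6*c^4 - 8*c^3 - c^2 - 5*c + 12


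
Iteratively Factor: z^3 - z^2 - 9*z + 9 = (z - 1)*(z^2 - 9) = (z - 1)*(z + 3)*(z - 3)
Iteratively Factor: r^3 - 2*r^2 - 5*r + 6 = (r + 2)*(r^2 - 4*r + 3) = (r - 3)*(r + 2)*(r - 1)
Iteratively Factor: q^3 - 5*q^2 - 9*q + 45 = (q - 3)*(q^2 - 2*q - 15) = (q - 3)*(q + 3)*(q - 5)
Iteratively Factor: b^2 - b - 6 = (b + 2)*(b - 3)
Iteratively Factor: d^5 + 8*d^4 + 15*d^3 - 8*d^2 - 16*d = (d)*(d^4 + 8*d^3 + 15*d^2 - 8*d - 16) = d*(d - 1)*(d^3 + 9*d^2 + 24*d + 16) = d*(d - 1)*(d + 4)*(d^2 + 5*d + 4) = d*(d - 1)*(d + 1)*(d + 4)*(d + 4)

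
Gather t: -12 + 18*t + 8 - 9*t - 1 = 9*t - 5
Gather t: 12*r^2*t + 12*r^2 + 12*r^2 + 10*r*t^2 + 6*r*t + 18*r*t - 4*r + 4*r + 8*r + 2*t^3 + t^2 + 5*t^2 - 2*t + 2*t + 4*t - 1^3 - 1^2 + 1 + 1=24*r^2 + 8*r + 2*t^3 + t^2*(10*r + 6) + t*(12*r^2 + 24*r + 4)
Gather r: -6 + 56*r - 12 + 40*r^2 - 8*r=40*r^2 + 48*r - 18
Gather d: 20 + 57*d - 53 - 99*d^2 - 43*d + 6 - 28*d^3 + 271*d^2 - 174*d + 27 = -28*d^3 + 172*d^2 - 160*d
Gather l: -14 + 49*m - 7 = 49*m - 21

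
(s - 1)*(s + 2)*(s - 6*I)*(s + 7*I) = s^4 + s^3 + I*s^3 + 40*s^2 + I*s^2 + 42*s - 2*I*s - 84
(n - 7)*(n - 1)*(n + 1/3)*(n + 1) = n^4 - 20*n^3/3 - 10*n^2/3 + 20*n/3 + 7/3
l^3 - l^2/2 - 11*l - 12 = (l - 4)*(l + 3/2)*(l + 2)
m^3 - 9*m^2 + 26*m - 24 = (m - 4)*(m - 3)*(m - 2)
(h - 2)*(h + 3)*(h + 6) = h^3 + 7*h^2 - 36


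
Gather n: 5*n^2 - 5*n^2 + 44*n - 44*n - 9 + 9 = 0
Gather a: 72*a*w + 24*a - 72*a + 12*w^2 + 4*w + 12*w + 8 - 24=a*(72*w - 48) + 12*w^2 + 16*w - 16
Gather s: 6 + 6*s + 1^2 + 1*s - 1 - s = 6*s + 6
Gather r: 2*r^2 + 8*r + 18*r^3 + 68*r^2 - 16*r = 18*r^3 + 70*r^2 - 8*r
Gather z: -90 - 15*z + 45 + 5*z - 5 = -10*z - 50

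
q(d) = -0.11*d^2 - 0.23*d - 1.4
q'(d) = -0.22*d - 0.23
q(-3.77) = -2.10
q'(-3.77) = 0.60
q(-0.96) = -1.28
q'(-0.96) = -0.02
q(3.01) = -3.09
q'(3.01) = -0.89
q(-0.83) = -1.28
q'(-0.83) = -0.05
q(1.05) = -1.76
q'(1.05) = -0.46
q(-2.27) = -1.44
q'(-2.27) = 0.27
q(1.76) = -2.15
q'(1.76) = -0.62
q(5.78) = -6.40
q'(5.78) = -1.50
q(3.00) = -3.08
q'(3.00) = -0.89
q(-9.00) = -8.24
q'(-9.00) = 1.75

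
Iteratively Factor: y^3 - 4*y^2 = (y - 4)*(y^2) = y*(y - 4)*(y)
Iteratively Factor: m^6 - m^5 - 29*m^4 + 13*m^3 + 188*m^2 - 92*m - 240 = (m + 1)*(m^5 - 2*m^4 - 27*m^3 + 40*m^2 + 148*m - 240) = (m - 2)*(m + 1)*(m^4 - 27*m^2 - 14*m + 120) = (m - 2)*(m + 1)*(m + 3)*(m^3 - 3*m^2 - 18*m + 40) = (m - 2)*(m + 1)*(m + 3)*(m + 4)*(m^2 - 7*m + 10) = (m - 2)^2*(m + 1)*(m + 3)*(m + 4)*(m - 5)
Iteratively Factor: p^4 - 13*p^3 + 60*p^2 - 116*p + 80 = (p - 5)*(p^3 - 8*p^2 + 20*p - 16) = (p - 5)*(p - 4)*(p^2 - 4*p + 4) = (p - 5)*(p - 4)*(p - 2)*(p - 2)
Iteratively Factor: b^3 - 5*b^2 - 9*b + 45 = (b - 5)*(b^2 - 9) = (b - 5)*(b - 3)*(b + 3)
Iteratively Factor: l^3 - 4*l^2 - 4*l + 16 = (l - 2)*(l^2 - 2*l - 8) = (l - 4)*(l - 2)*(l + 2)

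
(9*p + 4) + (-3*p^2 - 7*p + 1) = -3*p^2 + 2*p + 5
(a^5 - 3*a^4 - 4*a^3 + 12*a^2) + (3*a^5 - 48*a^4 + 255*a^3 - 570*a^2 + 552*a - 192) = 4*a^5 - 51*a^4 + 251*a^3 - 558*a^2 + 552*a - 192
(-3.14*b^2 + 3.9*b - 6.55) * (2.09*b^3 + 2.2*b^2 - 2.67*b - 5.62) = -6.5626*b^5 + 1.243*b^4 + 3.2743*b^3 - 7.1762*b^2 - 4.4295*b + 36.811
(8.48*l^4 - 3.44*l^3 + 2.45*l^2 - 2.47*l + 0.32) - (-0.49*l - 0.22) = 8.48*l^4 - 3.44*l^3 + 2.45*l^2 - 1.98*l + 0.54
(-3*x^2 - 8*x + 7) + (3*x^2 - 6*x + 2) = 9 - 14*x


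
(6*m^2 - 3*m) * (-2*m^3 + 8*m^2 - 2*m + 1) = -12*m^5 + 54*m^4 - 36*m^3 + 12*m^2 - 3*m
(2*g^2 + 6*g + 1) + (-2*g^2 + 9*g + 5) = 15*g + 6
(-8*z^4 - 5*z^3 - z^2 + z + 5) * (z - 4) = -8*z^5 + 27*z^4 + 19*z^3 + 5*z^2 + z - 20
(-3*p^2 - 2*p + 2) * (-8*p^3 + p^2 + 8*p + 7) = 24*p^5 + 13*p^4 - 42*p^3 - 35*p^2 + 2*p + 14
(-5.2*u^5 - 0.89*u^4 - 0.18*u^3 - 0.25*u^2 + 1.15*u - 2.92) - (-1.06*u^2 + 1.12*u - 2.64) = -5.2*u^5 - 0.89*u^4 - 0.18*u^3 + 0.81*u^2 + 0.0299999999999998*u - 0.28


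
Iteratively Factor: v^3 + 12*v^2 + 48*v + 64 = (v + 4)*(v^2 + 8*v + 16) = (v + 4)^2*(v + 4)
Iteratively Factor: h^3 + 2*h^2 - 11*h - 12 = (h - 3)*(h^2 + 5*h + 4) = (h - 3)*(h + 1)*(h + 4)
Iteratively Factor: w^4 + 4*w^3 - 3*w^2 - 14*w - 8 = (w + 4)*(w^3 - 3*w - 2) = (w + 1)*(w + 4)*(w^2 - w - 2) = (w - 2)*(w + 1)*(w + 4)*(w + 1)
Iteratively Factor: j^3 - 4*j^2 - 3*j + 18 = (j - 3)*(j^2 - j - 6) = (j - 3)*(j + 2)*(j - 3)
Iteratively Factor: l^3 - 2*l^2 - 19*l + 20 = (l + 4)*(l^2 - 6*l + 5) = (l - 5)*(l + 4)*(l - 1)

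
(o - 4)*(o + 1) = o^2 - 3*o - 4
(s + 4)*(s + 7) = s^2 + 11*s + 28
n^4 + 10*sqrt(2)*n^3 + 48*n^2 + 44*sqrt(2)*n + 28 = (n + sqrt(2))^3*(n + 7*sqrt(2))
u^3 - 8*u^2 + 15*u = u*(u - 5)*(u - 3)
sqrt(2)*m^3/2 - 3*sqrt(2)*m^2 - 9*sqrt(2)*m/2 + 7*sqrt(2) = (m - 7)*(m - 1)*(sqrt(2)*m/2 + sqrt(2))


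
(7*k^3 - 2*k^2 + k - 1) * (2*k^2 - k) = 14*k^5 - 11*k^4 + 4*k^3 - 3*k^2 + k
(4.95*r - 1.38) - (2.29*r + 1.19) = 2.66*r - 2.57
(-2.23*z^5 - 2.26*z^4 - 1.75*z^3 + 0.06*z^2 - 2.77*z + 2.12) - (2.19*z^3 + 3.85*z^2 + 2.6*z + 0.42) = -2.23*z^5 - 2.26*z^4 - 3.94*z^3 - 3.79*z^2 - 5.37*z + 1.7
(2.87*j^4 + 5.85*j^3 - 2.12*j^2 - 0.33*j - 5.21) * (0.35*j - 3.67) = 1.0045*j^5 - 8.4854*j^4 - 22.2115*j^3 + 7.6649*j^2 - 0.6124*j + 19.1207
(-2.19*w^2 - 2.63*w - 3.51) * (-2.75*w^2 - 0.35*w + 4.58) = 6.0225*w^4 + 7.999*w^3 + 0.542799999999999*w^2 - 10.8169*w - 16.0758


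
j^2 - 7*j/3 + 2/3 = (j - 2)*(j - 1/3)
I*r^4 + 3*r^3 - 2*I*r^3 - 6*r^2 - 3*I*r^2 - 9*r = r*(r - 3)*(r - 3*I)*(I*r + I)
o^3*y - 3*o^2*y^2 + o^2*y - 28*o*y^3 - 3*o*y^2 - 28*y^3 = (o - 7*y)*(o + 4*y)*(o*y + y)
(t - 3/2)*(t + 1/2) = t^2 - t - 3/4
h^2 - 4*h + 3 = (h - 3)*(h - 1)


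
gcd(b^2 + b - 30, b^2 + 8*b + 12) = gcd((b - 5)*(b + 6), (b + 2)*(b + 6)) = b + 6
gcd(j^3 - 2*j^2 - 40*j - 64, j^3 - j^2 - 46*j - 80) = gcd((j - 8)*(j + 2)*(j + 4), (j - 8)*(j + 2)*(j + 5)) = j^2 - 6*j - 16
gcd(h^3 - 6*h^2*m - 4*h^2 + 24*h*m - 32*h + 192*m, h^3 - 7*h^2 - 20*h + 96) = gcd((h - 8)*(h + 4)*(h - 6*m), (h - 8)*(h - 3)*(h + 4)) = h^2 - 4*h - 32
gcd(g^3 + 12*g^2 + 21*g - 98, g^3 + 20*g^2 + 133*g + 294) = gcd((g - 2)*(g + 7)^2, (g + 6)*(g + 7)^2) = g^2 + 14*g + 49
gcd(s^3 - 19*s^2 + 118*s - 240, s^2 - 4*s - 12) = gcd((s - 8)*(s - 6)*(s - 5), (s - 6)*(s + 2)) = s - 6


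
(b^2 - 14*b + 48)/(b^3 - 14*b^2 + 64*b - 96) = (b - 8)/(b^2 - 8*b + 16)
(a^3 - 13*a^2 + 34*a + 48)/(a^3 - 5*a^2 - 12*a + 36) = (a^2 - 7*a - 8)/(a^2 + a - 6)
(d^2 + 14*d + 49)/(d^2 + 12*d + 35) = (d + 7)/(d + 5)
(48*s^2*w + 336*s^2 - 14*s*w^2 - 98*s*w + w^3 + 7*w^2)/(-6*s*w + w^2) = -8*s - 56*s/w + w + 7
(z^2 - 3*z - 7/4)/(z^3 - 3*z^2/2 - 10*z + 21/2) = (z + 1/2)/(z^2 + 2*z - 3)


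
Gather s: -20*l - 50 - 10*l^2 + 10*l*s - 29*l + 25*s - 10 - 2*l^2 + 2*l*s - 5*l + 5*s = -12*l^2 - 54*l + s*(12*l + 30) - 60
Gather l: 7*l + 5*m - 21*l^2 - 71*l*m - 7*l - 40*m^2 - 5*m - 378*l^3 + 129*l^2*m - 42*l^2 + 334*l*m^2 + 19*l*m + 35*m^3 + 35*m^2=-378*l^3 + l^2*(129*m - 63) + l*(334*m^2 - 52*m) + 35*m^3 - 5*m^2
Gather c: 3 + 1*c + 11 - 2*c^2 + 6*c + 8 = -2*c^2 + 7*c + 22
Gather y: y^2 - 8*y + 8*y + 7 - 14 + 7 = y^2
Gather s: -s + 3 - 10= -s - 7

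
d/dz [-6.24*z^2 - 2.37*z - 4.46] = -12.48*z - 2.37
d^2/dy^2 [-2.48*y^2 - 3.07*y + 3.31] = -4.96000000000000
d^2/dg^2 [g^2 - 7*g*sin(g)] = 7*g*sin(g) - 14*cos(g) + 2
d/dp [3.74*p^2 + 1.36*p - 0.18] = 7.48*p + 1.36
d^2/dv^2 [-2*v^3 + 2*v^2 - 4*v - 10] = 4 - 12*v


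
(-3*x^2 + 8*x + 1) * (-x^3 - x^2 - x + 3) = 3*x^5 - 5*x^4 - 6*x^3 - 18*x^2 + 23*x + 3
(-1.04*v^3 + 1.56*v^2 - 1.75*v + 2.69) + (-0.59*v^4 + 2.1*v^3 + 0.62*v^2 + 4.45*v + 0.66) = -0.59*v^4 + 1.06*v^3 + 2.18*v^2 + 2.7*v + 3.35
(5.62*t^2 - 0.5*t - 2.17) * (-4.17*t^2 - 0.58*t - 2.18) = -23.4354*t^4 - 1.1746*t^3 - 2.9127*t^2 + 2.3486*t + 4.7306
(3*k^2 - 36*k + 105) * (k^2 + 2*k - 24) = 3*k^4 - 30*k^3 - 39*k^2 + 1074*k - 2520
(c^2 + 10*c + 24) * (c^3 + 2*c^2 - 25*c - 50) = c^5 + 12*c^4 + 19*c^3 - 252*c^2 - 1100*c - 1200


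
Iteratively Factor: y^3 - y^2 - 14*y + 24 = (y - 2)*(y^2 + y - 12) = (y - 3)*(y - 2)*(y + 4)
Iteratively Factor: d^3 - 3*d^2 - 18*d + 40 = (d - 2)*(d^2 - d - 20) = (d - 2)*(d + 4)*(d - 5)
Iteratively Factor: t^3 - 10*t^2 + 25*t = (t - 5)*(t^2 - 5*t) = t*(t - 5)*(t - 5)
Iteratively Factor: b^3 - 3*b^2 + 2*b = (b - 2)*(b^2 - b) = b*(b - 2)*(b - 1)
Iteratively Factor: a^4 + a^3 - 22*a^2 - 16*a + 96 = (a - 4)*(a^3 + 5*a^2 - 2*a - 24) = (a - 4)*(a + 4)*(a^2 + a - 6) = (a - 4)*(a - 2)*(a + 4)*(a + 3)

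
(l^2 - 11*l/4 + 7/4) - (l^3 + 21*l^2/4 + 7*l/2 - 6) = -l^3 - 17*l^2/4 - 25*l/4 + 31/4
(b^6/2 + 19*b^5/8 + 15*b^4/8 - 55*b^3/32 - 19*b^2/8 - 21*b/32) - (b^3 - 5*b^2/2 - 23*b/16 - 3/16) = b^6/2 + 19*b^5/8 + 15*b^4/8 - 87*b^3/32 + b^2/8 + 25*b/32 + 3/16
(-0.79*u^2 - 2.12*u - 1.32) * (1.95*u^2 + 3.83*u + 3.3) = -1.5405*u^4 - 7.1597*u^3 - 13.3006*u^2 - 12.0516*u - 4.356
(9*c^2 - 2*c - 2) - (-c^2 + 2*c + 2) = 10*c^2 - 4*c - 4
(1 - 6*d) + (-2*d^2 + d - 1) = -2*d^2 - 5*d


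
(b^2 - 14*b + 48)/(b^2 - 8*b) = (b - 6)/b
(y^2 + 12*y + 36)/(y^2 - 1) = (y^2 + 12*y + 36)/(y^2 - 1)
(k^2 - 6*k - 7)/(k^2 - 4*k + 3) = (k^2 - 6*k - 7)/(k^2 - 4*k + 3)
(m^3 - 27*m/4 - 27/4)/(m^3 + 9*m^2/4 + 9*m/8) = 2*(2*m^2 - 3*m - 9)/(m*(4*m + 3))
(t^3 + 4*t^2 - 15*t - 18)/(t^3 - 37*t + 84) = (t^2 + 7*t + 6)/(t^2 + 3*t - 28)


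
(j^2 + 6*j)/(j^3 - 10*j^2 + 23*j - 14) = j*(j + 6)/(j^3 - 10*j^2 + 23*j - 14)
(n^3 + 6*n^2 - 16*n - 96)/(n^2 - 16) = n + 6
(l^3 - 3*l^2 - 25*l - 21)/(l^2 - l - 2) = (l^2 - 4*l - 21)/(l - 2)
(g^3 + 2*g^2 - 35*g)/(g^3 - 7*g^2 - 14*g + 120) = g*(g + 7)/(g^2 - 2*g - 24)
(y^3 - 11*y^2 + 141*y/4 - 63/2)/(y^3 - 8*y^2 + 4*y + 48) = (y^2 - 5*y + 21/4)/(y^2 - 2*y - 8)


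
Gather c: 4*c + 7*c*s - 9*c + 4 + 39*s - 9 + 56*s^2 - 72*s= c*(7*s - 5) + 56*s^2 - 33*s - 5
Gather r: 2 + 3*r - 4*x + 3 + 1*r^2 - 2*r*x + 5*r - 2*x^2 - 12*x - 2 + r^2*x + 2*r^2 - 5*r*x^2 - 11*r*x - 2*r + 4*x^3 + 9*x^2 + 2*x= r^2*(x + 3) + r*(-5*x^2 - 13*x + 6) + 4*x^3 + 7*x^2 - 14*x + 3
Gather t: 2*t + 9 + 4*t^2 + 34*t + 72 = 4*t^2 + 36*t + 81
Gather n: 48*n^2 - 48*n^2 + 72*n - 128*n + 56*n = 0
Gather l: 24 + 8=32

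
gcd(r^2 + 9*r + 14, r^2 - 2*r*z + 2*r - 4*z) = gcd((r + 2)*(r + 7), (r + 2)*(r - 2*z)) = r + 2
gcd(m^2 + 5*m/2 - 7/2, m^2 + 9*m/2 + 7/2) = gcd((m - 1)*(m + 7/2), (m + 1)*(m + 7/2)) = m + 7/2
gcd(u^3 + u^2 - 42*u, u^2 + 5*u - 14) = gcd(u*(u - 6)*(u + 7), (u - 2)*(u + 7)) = u + 7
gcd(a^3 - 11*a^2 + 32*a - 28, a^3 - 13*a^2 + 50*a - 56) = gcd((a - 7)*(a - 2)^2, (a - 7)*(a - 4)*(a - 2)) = a^2 - 9*a + 14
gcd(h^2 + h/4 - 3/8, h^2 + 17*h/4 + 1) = 1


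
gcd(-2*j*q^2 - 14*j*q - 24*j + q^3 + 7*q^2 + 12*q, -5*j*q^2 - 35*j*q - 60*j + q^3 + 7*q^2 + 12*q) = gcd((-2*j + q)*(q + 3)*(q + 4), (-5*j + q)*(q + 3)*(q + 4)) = q^2 + 7*q + 12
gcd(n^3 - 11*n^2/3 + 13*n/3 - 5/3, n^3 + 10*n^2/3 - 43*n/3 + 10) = n^2 - 8*n/3 + 5/3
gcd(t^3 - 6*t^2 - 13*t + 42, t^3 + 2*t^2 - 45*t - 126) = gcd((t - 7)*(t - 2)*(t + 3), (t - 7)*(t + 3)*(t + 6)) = t^2 - 4*t - 21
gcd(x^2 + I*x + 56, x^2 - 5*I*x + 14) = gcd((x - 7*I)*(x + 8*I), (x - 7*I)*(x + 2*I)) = x - 7*I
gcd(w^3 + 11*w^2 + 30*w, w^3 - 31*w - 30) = w + 5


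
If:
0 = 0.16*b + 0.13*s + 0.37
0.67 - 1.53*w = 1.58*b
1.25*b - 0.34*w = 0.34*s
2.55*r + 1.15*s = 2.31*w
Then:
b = -0.41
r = 1.83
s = -2.35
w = 0.86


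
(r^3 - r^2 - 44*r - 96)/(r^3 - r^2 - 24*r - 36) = (r^2 - 4*r - 32)/(r^2 - 4*r - 12)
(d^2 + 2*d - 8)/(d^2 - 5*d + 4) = (d^2 + 2*d - 8)/(d^2 - 5*d + 4)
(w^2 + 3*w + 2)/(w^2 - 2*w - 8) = (w + 1)/(w - 4)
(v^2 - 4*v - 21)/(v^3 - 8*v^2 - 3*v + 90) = (v - 7)/(v^2 - 11*v + 30)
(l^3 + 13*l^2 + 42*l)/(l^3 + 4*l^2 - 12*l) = (l + 7)/(l - 2)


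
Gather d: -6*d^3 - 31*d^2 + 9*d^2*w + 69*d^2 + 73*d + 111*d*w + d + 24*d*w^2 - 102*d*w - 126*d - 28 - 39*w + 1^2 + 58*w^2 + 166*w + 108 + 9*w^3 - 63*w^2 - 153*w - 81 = -6*d^3 + d^2*(9*w + 38) + d*(24*w^2 + 9*w - 52) + 9*w^3 - 5*w^2 - 26*w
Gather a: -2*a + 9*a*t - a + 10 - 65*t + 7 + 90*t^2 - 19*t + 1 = a*(9*t - 3) + 90*t^2 - 84*t + 18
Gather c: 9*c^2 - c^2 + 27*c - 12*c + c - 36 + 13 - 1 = 8*c^2 + 16*c - 24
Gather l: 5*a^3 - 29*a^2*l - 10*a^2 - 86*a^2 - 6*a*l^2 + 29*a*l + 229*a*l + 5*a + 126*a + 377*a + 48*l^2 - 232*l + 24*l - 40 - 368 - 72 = 5*a^3 - 96*a^2 + 508*a + l^2*(48 - 6*a) + l*(-29*a^2 + 258*a - 208) - 480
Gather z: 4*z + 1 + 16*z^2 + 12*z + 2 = 16*z^2 + 16*z + 3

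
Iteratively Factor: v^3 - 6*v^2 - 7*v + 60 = (v + 3)*(v^2 - 9*v + 20) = (v - 5)*(v + 3)*(v - 4)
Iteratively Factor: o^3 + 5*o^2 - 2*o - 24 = (o + 4)*(o^2 + o - 6) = (o + 3)*(o + 4)*(o - 2)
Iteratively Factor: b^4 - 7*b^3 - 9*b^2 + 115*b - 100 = (b - 5)*(b^3 - 2*b^2 - 19*b + 20) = (b - 5)*(b + 4)*(b^2 - 6*b + 5) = (b - 5)^2*(b + 4)*(b - 1)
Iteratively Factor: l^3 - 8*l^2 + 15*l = (l - 3)*(l^2 - 5*l) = (l - 5)*(l - 3)*(l)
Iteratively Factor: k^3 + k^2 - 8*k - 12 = (k + 2)*(k^2 - k - 6) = (k + 2)^2*(k - 3)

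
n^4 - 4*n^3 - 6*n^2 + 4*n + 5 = (n - 5)*(n - 1)*(n + 1)^2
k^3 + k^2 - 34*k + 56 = (k - 4)*(k - 2)*(k + 7)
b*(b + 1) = b^2 + b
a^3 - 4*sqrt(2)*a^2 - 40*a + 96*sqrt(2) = (a - 6*sqrt(2))*(a - 2*sqrt(2))*(a + 4*sqrt(2))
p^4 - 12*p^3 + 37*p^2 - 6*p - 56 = (p - 7)*(p - 4)*(p - 2)*(p + 1)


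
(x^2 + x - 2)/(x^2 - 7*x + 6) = (x + 2)/(x - 6)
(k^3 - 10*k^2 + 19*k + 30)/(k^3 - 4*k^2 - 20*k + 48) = (k^2 - 4*k - 5)/(k^2 + 2*k - 8)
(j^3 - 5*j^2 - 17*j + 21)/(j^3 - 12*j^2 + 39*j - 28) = (j + 3)/(j - 4)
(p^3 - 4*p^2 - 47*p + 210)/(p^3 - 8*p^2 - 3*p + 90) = (p + 7)/(p + 3)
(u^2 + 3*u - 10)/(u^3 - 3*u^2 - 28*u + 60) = 1/(u - 6)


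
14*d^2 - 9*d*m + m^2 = (-7*d + m)*(-2*d + m)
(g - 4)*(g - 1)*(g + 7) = g^3 + 2*g^2 - 31*g + 28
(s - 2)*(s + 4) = s^2 + 2*s - 8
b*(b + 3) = b^2 + 3*b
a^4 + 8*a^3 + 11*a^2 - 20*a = a*(a - 1)*(a + 4)*(a + 5)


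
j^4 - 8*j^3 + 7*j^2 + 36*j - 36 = (j - 6)*(j - 3)*(j - 1)*(j + 2)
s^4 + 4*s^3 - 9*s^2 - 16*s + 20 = (s - 2)*(s - 1)*(s + 2)*(s + 5)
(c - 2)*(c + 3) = c^2 + c - 6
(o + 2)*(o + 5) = o^2 + 7*o + 10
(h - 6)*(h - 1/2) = h^2 - 13*h/2 + 3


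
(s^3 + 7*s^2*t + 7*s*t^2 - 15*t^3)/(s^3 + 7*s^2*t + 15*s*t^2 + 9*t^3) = (s^2 + 4*s*t - 5*t^2)/(s^2 + 4*s*t + 3*t^2)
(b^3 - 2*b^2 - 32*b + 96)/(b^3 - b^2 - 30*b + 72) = (b - 4)/(b - 3)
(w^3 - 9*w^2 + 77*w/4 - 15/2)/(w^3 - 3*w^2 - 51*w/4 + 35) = (2*w^2 - 13*w + 6)/(2*w^2 - w - 28)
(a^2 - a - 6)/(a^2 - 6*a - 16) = (a - 3)/(a - 8)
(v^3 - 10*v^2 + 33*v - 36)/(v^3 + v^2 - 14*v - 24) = (v^2 - 6*v + 9)/(v^2 + 5*v + 6)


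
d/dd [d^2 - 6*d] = 2*d - 6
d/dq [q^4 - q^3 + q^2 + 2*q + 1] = 4*q^3 - 3*q^2 + 2*q + 2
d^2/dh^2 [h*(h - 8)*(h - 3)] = 6*h - 22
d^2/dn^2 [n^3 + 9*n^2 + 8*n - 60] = 6*n + 18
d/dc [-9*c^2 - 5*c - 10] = -18*c - 5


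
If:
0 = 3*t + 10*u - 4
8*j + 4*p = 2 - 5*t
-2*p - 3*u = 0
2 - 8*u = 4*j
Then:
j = 3/58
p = -39/116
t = 17/29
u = 13/58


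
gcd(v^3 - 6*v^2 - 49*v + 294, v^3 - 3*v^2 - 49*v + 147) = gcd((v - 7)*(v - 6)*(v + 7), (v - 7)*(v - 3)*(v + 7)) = v^2 - 49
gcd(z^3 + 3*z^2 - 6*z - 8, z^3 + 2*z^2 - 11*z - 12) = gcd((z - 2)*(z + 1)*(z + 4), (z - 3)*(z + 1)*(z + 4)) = z^2 + 5*z + 4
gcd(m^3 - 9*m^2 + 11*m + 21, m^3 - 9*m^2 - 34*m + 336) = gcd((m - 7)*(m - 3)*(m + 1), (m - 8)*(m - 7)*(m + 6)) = m - 7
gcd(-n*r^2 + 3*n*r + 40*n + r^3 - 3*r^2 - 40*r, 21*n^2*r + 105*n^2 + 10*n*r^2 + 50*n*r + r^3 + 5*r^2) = r + 5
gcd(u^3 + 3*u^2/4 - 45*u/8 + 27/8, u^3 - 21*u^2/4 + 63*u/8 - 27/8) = u^2 - 9*u/4 + 9/8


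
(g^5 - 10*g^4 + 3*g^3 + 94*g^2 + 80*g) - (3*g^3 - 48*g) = g^5 - 10*g^4 + 94*g^2 + 128*g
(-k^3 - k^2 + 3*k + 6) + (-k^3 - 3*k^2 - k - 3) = -2*k^3 - 4*k^2 + 2*k + 3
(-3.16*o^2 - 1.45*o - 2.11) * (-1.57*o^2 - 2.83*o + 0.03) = 4.9612*o^4 + 11.2193*o^3 + 7.3214*o^2 + 5.9278*o - 0.0633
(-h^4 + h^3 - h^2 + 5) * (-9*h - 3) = 9*h^5 - 6*h^4 + 6*h^3 + 3*h^2 - 45*h - 15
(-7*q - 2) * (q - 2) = -7*q^2 + 12*q + 4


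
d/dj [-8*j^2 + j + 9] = 1 - 16*j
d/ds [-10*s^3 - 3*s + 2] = -30*s^2 - 3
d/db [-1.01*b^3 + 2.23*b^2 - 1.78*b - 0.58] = -3.03*b^2 + 4.46*b - 1.78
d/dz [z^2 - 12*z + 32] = 2*z - 12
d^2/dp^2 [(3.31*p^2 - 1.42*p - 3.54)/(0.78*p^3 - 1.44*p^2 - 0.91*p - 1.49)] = (4.02760799999999*p^6 - 5.18356799999999*p^5 - 2.17854000000002*p^4 + 100.894692*p^3 - 91.382616*p^2 - 34.237512*p + 27.875718)/(0.474552*p^9 - 2.628288*p^8 + 3.191292*p^7 + 0.427140000000001*p^6 + 6.318234*p^5 - 6.500772*p^4 - 7.273513*p^3 - 13.292439*p^2 - 6.060873*p - 3.307949)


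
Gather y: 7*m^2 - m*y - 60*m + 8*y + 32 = 7*m^2 - 60*m + y*(8 - m) + 32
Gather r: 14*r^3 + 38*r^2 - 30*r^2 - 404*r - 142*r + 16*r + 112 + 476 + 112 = 14*r^3 + 8*r^2 - 530*r + 700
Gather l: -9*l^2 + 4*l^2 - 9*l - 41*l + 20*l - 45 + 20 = -5*l^2 - 30*l - 25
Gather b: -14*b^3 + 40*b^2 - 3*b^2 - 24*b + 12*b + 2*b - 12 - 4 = -14*b^3 + 37*b^2 - 10*b - 16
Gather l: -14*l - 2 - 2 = -14*l - 4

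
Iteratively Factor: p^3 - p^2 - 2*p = (p - 2)*(p^2 + p) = p*(p - 2)*(p + 1)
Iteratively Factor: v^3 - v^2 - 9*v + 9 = (v - 3)*(v^2 + 2*v - 3) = (v - 3)*(v + 3)*(v - 1)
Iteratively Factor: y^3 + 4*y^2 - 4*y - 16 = (y + 4)*(y^2 - 4) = (y + 2)*(y + 4)*(y - 2)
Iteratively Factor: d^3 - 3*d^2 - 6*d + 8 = (d - 4)*(d^2 + d - 2) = (d - 4)*(d + 2)*(d - 1)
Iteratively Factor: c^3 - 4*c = (c + 2)*(c^2 - 2*c) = c*(c + 2)*(c - 2)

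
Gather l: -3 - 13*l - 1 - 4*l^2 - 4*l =-4*l^2 - 17*l - 4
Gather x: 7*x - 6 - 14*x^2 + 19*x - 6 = -14*x^2 + 26*x - 12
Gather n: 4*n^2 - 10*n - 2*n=4*n^2 - 12*n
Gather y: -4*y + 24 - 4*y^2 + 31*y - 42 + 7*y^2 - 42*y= 3*y^2 - 15*y - 18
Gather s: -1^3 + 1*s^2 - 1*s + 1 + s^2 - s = 2*s^2 - 2*s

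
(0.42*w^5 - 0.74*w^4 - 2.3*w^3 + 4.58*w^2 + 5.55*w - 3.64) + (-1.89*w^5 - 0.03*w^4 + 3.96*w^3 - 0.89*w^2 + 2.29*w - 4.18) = -1.47*w^5 - 0.77*w^4 + 1.66*w^3 + 3.69*w^2 + 7.84*w - 7.82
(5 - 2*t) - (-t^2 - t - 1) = t^2 - t + 6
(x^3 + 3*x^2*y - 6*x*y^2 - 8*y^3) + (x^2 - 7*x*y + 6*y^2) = x^3 + 3*x^2*y + x^2 - 6*x*y^2 - 7*x*y - 8*y^3 + 6*y^2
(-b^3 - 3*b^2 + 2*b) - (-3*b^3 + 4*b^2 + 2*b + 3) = 2*b^3 - 7*b^2 - 3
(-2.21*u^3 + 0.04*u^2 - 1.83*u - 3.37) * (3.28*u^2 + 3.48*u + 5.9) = -7.2488*u^5 - 7.5596*u^4 - 18.9022*u^3 - 17.186*u^2 - 22.5246*u - 19.883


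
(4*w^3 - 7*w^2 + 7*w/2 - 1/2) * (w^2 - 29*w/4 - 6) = 4*w^5 - 36*w^4 + 121*w^3/4 + 129*w^2/8 - 139*w/8 + 3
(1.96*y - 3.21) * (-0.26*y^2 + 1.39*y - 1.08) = -0.5096*y^3 + 3.559*y^2 - 6.5787*y + 3.4668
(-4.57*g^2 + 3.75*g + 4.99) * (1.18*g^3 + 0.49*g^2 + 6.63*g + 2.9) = -5.3926*g^5 + 2.1857*g^4 - 22.5734*g^3 + 14.0546*g^2 + 43.9587*g + 14.471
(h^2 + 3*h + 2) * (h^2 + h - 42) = h^4 + 4*h^3 - 37*h^2 - 124*h - 84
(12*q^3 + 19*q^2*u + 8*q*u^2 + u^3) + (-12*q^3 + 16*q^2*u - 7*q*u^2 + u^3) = 35*q^2*u + q*u^2 + 2*u^3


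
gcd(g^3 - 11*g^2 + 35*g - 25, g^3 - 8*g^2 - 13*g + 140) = g - 5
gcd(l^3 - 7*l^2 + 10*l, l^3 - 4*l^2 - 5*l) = l^2 - 5*l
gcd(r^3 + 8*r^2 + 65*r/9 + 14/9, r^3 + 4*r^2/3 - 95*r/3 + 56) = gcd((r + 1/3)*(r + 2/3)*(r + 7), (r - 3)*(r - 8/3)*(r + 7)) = r + 7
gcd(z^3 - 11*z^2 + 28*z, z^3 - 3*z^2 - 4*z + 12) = 1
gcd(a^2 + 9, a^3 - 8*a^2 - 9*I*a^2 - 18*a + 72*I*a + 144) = a - 3*I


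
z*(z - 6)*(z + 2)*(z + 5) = z^4 + z^3 - 32*z^2 - 60*z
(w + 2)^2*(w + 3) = w^3 + 7*w^2 + 16*w + 12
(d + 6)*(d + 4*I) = d^2 + 6*d + 4*I*d + 24*I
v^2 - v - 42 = (v - 7)*(v + 6)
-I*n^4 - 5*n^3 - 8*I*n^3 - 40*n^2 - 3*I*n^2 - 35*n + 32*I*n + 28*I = (n + 7)*(n - 4*I)*(n - I)*(-I*n - I)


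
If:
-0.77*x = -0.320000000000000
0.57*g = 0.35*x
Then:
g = 0.26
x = 0.42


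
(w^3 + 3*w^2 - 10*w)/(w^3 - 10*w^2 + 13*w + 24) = w*(w^2 + 3*w - 10)/(w^3 - 10*w^2 + 13*w + 24)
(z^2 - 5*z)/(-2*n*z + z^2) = (5 - z)/(2*n - z)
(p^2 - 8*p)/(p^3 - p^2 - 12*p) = (8 - p)/(-p^2 + p + 12)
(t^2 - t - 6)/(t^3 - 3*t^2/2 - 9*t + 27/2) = 2*(t + 2)/(2*t^2 + 3*t - 9)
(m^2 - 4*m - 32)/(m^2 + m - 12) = (m - 8)/(m - 3)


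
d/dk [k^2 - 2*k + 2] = 2*k - 2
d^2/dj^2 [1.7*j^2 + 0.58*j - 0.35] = 3.40000000000000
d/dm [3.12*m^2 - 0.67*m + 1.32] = 6.24*m - 0.67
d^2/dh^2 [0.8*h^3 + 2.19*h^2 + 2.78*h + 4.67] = 4.8*h + 4.38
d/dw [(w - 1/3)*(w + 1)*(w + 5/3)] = 3*w^2 + 14*w/3 + 7/9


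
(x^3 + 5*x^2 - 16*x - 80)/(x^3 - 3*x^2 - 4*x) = (x^2 + 9*x + 20)/(x*(x + 1))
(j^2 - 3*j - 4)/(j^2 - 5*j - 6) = (j - 4)/(j - 6)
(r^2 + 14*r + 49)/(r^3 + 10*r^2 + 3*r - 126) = (r + 7)/(r^2 + 3*r - 18)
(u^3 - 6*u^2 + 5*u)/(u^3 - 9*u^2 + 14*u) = (u^2 - 6*u + 5)/(u^2 - 9*u + 14)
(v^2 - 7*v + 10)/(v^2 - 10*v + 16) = (v - 5)/(v - 8)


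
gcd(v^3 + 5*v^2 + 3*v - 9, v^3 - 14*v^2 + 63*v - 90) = 1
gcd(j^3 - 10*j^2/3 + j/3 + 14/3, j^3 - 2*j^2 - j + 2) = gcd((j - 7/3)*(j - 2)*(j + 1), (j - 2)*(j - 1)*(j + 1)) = j^2 - j - 2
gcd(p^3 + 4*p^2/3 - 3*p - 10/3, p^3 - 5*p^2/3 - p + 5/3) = p^2 - 2*p/3 - 5/3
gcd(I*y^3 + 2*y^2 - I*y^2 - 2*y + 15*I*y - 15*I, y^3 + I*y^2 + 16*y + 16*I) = 1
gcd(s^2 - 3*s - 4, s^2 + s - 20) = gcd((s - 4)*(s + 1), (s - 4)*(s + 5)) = s - 4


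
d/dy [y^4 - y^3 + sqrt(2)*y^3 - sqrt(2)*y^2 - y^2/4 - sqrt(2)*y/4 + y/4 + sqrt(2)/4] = 4*y^3 - 3*y^2 + 3*sqrt(2)*y^2 - 2*sqrt(2)*y - y/2 - sqrt(2)/4 + 1/4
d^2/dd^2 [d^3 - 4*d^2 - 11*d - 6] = 6*d - 8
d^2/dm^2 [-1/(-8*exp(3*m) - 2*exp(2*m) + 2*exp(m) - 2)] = ((-36*exp(2*m) - 4*exp(m) + 1)*(4*exp(3*m) + exp(2*m) - exp(m) + 1)/2 + (12*exp(2*m) + 2*exp(m) - 1)^2*exp(m))*exp(m)/(4*exp(3*m) + exp(2*m) - exp(m) + 1)^3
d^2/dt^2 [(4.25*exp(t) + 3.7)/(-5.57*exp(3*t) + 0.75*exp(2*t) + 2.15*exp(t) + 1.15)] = (-527.4233*exp(6*t) - 979.866045*exp(5*t) - 35.9498749999999*exp(4*t) - 266.75705*exp(3*t) - 209.20815*exp(2*t) + 6.169875*exp(t) + 3.527625)*exp(t)/(172.808693*exp(9*t) - 69.806025*exp(8*t) - 190.71123*exp(7*t) - 53.56803*exp(6*t) + 102.4386*exp(5*t) + 70.2897*exp(4*t) + 1.03435*exp(3*t) - 18.92325*exp(2*t) - 8.530125*exp(t) - 1.520875)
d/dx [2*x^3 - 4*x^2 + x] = 6*x^2 - 8*x + 1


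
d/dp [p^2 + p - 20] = 2*p + 1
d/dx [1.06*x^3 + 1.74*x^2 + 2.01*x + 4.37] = 3.18*x^2 + 3.48*x + 2.01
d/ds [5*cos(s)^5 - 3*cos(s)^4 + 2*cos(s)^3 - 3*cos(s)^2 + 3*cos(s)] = (-25*cos(s)^4 + 12*cos(s)^3 - 6*cos(s)^2 + 6*cos(s) - 3)*sin(s)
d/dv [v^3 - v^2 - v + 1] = 3*v^2 - 2*v - 1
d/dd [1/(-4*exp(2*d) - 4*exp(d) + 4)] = (2*exp(d) + 1)*exp(d)/(4*(exp(2*d) + exp(d) - 1)^2)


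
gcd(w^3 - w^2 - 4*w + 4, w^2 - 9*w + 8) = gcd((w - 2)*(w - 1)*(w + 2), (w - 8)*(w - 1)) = w - 1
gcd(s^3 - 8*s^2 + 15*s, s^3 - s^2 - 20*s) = s^2 - 5*s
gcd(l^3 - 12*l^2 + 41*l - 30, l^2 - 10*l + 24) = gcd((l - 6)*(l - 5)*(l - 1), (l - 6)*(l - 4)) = l - 6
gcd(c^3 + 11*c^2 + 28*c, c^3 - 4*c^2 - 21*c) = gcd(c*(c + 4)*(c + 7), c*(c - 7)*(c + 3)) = c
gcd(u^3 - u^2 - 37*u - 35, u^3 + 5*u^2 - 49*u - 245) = u^2 - 2*u - 35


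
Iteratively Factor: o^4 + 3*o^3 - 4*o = (o + 2)*(o^3 + o^2 - 2*o) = o*(o + 2)*(o^2 + o - 2) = o*(o - 1)*(o + 2)*(o + 2)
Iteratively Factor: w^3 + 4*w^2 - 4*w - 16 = (w + 4)*(w^2 - 4) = (w + 2)*(w + 4)*(w - 2)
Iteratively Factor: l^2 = (l)*(l)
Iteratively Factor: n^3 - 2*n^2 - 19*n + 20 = (n + 4)*(n^2 - 6*n + 5) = (n - 5)*(n + 4)*(n - 1)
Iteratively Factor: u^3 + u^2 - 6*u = (u)*(u^2 + u - 6) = u*(u - 2)*(u + 3)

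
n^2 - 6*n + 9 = (n - 3)^2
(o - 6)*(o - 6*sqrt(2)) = o^2 - 6*sqrt(2)*o - 6*o + 36*sqrt(2)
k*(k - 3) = k^2 - 3*k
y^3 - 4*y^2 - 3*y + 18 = (y - 3)^2*(y + 2)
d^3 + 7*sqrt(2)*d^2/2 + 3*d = d*(d + sqrt(2)/2)*(d + 3*sqrt(2))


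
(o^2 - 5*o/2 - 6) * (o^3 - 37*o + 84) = o^5 - 5*o^4/2 - 43*o^3 + 353*o^2/2 + 12*o - 504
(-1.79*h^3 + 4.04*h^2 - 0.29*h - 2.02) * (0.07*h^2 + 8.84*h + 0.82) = -0.1253*h^5 - 15.5408*h^4 + 34.2255*h^3 + 0.6078*h^2 - 18.0946*h - 1.6564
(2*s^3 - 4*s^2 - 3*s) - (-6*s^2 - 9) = 2*s^3 + 2*s^2 - 3*s + 9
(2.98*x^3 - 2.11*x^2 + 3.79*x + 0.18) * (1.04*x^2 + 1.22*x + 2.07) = 3.0992*x^5 + 1.4412*x^4 + 7.536*x^3 + 0.443300000000001*x^2 + 8.0649*x + 0.3726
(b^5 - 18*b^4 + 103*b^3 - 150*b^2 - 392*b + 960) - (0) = b^5 - 18*b^4 + 103*b^3 - 150*b^2 - 392*b + 960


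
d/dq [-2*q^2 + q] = 1 - 4*q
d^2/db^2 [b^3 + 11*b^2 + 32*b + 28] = 6*b + 22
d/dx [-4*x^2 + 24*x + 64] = 24 - 8*x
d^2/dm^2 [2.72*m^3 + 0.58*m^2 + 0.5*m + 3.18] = 16.32*m + 1.16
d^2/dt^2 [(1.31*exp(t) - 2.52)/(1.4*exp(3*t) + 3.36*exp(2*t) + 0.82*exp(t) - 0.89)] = (10.2704*exp(6*t) - 25.96608*exp(5*t) - 121.621024*exp(4*t) - 101.97502*exp(3*t) - 25.584048*exp(2*t) - 30.881642*exp(t) - 0.801445)*exp(t)/(2.744*exp(9*t) + 19.7568*exp(8*t) + 52.23792*exp(7*t) + 55.843536*exp(6*t) + 5.477136*exp(5*t) - 29.49576*exp(4*t) - 10.83458*exp(3*t) + 6.18906*exp(2*t) + 1.948566*exp(t) - 0.704969)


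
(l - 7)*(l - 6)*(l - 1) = l^3 - 14*l^2 + 55*l - 42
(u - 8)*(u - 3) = u^2 - 11*u + 24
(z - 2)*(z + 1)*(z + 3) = z^3 + 2*z^2 - 5*z - 6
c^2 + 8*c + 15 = (c + 3)*(c + 5)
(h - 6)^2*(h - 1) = h^3 - 13*h^2 + 48*h - 36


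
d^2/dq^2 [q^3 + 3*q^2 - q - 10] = 6*q + 6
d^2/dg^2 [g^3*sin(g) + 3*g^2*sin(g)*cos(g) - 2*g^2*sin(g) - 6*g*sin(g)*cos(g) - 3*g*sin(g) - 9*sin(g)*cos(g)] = -g^3*sin(g) + 2*g^2*sin(g) - 6*g^2*sin(2*g) + 6*g^2*cos(g) + 9*g*sin(g) + 12*sqrt(2)*g*sin(2*g + pi/4) - 8*g*cos(g) - 4*sin(g) + 21*sin(2*g) - 6*cos(g) - 12*cos(2*g)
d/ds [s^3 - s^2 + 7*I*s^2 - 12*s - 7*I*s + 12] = 3*s^2 + s*(-2 + 14*I) - 12 - 7*I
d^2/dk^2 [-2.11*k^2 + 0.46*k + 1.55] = -4.22000000000000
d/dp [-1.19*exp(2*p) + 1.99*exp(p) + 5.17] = (1.99 - 2.38*exp(p))*exp(p)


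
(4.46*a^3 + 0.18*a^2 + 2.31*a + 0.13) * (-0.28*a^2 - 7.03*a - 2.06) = -1.2488*a^5 - 31.4042*a^4 - 11.0998*a^3 - 16.6465*a^2 - 5.6725*a - 0.2678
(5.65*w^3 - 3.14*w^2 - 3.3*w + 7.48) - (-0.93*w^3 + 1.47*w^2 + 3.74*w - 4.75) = 6.58*w^3 - 4.61*w^2 - 7.04*w + 12.23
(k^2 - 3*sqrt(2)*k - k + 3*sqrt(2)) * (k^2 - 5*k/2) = k^4 - 3*sqrt(2)*k^3 - 7*k^3/2 + 5*k^2/2 + 21*sqrt(2)*k^2/2 - 15*sqrt(2)*k/2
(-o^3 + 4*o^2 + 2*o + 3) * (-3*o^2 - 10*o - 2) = 3*o^5 - 2*o^4 - 44*o^3 - 37*o^2 - 34*o - 6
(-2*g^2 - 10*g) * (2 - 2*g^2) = 4*g^4 + 20*g^3 - 4*g^2 - 20*g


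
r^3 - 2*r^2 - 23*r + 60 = (r - 4)*(r - 3)*(r + 5)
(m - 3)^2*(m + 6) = m^3 - 27*m + 54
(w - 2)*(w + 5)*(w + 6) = w^3 + 9*w^2 + 8*w - 60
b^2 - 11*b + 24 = (b - 8)*(b - 3)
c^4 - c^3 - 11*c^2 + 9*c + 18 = (c - 3)*(c - 2)*(c + 1)*(c + 3)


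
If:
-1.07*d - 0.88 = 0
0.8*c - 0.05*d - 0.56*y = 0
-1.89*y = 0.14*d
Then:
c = -0.01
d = -0.82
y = 0.06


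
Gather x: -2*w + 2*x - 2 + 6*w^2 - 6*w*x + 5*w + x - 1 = 6*w^2 + 3*w + x*(3 - 6*w) - 3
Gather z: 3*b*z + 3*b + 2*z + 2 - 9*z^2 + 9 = 3*b - 9*z^2 + z*(3*b + 2) + 11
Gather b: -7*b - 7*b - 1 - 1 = -14*b - 2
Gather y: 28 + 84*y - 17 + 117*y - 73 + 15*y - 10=216*y - 72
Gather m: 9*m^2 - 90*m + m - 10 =9*m^2 - 89*m - 10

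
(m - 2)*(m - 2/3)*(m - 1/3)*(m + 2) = m^4 - m^3 - 34*m^2/9 + 4*m - 8/9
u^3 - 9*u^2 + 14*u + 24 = (u - 6)*(u - 4)*(u + 1)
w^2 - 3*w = w*(w - 3)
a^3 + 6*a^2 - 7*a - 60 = (a - 3)*(a + 4)*(a + 5)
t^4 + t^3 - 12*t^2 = t^2*(t - 3)*(t + 4)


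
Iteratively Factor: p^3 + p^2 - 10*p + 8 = (p - 1)*(p^2 + 2*p - 8) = (p - 1)*(p + 4)*(p - 2)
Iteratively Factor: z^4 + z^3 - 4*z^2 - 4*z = (z - 2)*(z^3 + 3*z^2 + 2*z) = (z - 2)*(z + 2)*(z^2 + z) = z*(z - 2)*(z + 2)*(z + 1)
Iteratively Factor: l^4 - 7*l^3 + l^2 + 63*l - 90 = (l - 3)*(l^3 - 4*l^2 - 11*l + 30) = (l - 3)*(l - 2)*(l^2 - 2*l - 15) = (l - 5)*(l - 3)*(l - 2)*(l + 3)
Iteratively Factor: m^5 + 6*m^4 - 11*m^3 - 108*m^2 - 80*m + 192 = (m - 4)*(m^4 + 10*m^3 + 29*m^2 + 8*m - 48) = (m - 4)*(m + 4)*(m^3 + 6*m^2 + 5*m - 12) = (m - 4)*(m - 1)*(m + 4)*(m^2 + 7*m + 12) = (m - 4)*(m - 1)*(m + 3)*(m + 4)*(m + 4)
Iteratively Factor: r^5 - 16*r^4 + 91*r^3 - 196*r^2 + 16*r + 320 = (r - 4)*(r^4 - 12*r^3 + 43*r^2 - 24*r - 80) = (r - 4)*(r + 1)*(r^3 - 13*r^2 + 56*r - 80) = (r - 4)^2*(r + 1)*(r^2 - 9*r + 20) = (r - 5)*(r - 4)^2*(r + 1)*(r - 4)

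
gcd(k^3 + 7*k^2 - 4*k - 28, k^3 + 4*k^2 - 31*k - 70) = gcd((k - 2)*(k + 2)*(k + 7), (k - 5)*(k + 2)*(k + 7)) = k^2 + 9*k + 14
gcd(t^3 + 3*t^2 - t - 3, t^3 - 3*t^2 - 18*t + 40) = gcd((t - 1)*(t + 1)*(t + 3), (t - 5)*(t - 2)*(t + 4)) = 1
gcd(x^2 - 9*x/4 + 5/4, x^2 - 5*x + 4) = x - 1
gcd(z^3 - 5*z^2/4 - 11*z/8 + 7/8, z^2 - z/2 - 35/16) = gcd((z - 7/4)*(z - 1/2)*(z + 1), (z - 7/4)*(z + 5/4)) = z - 7/4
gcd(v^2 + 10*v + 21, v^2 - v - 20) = 1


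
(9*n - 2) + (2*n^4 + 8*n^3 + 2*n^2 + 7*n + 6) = 2*n^4 + 8*n^3 + 2*n^2 + 16*n + 4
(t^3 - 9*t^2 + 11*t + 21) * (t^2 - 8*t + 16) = t^5 - 17*t^4 + 99*t^3 - 211*t^2 + 8*t + 336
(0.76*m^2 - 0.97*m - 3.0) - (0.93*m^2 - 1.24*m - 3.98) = -0.17*m^2 + 0.27*m + 0.98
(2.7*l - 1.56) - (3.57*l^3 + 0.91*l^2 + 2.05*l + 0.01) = -3.57*l^3 - 0.91*l^2 + 0.65*l - 1.57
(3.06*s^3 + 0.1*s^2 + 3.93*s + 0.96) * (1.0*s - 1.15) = 3.06*s^4 - 3.419*s^3 + 3.815*s^2 - 3.5595*s - 1.104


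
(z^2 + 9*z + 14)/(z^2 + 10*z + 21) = (z + 2)/(z + 3)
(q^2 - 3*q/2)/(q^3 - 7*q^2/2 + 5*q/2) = (2*q - 3)/(2*q^2 - 7*q + 5)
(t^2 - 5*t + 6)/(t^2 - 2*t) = (t - 3)/t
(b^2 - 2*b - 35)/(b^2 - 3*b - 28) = (b + 5)/(b + 4)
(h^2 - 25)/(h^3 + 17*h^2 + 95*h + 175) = (h - 5)/(h^2 + 12*h + 35)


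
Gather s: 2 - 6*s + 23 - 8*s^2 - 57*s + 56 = -8*s^2 - 63*s + 81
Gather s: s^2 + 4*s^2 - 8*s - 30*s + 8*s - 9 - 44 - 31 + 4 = 5*s^2 - 30*s - 80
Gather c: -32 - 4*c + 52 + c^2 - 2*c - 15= c^2 - 6*c + 5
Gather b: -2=-2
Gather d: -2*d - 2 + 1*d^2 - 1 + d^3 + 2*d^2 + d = d^3 + 3*d^2 - d - 3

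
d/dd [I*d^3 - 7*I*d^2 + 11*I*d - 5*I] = I*(3*d^2 - 14*d + 11)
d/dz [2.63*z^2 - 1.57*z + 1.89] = 5.26*z - 1.57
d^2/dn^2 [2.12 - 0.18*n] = 0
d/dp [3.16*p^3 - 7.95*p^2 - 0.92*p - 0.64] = 9.48*p^2 - 15.9*p - 0.92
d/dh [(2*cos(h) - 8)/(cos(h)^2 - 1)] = 2*(cos(h)^2 - 8*cos(h) + 1)/sin(h)^3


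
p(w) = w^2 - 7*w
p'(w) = 2*w - 7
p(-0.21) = 1.51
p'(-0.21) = -7.42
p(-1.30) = 10.79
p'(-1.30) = -9.60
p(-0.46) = 3.43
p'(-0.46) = -7.92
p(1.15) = -6.73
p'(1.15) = -4.70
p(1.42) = -7.92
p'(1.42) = -4.16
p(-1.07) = 8.63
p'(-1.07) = -9.14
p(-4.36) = 49.53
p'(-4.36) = -15.72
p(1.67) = -8.90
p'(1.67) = -3.66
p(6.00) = -6.00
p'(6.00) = 5.00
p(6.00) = -6.00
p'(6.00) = 5.00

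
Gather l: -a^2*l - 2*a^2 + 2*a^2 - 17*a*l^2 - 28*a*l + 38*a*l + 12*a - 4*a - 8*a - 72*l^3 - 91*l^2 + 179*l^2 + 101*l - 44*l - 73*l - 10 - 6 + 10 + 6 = -72*l^3 + l^2*(88 - 17*a) + l*(-a^2 + 10*a - 16)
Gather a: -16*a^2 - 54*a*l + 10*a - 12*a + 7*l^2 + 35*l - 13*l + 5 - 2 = -16*a^2 + a*(-54*l - 2) + 7*l^2 + 22*l + 3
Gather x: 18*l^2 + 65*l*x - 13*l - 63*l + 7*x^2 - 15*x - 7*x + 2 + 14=18*l^2 - 76*l + 7*x^2 + x*(65*l - 22) + 16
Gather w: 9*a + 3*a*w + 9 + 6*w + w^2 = 9*a + w^2 + w*(3*a + 6) + 9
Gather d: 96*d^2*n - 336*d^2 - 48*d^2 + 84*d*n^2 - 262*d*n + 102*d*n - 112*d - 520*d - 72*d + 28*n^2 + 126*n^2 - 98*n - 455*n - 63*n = d^2*(96*n - 384) + d*(84*n^2 - 160*n - 704) + 154*n^2 - 616*n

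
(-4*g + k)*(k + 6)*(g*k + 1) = -4*g^2*k^2 - 24*g^2*k + g*k^3 + 6*g*k^2 - 4*g*k - 24*g + k^2 + 6*k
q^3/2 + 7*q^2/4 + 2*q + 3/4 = (q/2 + 1/2)*(q + 1)*(q + 3/2)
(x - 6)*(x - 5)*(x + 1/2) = x^3 - 21*x^2/2 + 49*x/2 + 15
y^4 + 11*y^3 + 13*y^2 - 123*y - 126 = (y - 3)*(y + 1)*(y + 6)*(y + 7)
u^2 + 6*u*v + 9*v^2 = (u + 3*v)^2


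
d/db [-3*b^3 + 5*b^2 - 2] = b*(10 - 9*b)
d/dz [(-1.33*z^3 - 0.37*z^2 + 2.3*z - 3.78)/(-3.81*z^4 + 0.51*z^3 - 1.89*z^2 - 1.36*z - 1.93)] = (-5.0673*z^6 - 2.8194*z^5 + 28.9914*z^4 - 56.3356*z^3 + 18.3343*z^2 - 12.8602*z - 9.5798)/(14.5161*z^8 - 3.8862*z^7 + 14.6619*z^6 + 8.4354*z^5 + 16.8915*z^4 + 3.1722*z^3 + 9.145*z^2 + 5.2496*z + 3.7249)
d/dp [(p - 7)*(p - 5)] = 2*p - 12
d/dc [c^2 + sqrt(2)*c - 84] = 2*c + sqrt(2)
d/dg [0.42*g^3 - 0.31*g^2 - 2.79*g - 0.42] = 1.26*g^2 - 0.62*g - 2.79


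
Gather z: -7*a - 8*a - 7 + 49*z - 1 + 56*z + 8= -15*a + 105*z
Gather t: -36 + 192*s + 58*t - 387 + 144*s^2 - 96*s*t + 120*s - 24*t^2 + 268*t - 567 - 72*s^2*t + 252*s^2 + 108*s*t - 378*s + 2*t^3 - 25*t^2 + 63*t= 396*s^2 - 66*s + 2*t^3 - 49*t^2 + t*(-72*s^2 + 12*s + 389) - 990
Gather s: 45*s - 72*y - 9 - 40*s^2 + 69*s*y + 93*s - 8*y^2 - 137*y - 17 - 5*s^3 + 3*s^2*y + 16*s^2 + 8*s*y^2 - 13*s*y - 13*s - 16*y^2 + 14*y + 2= -5*s^3 + s^2*(3*y - 24) + s*(8*y^2 + 56*y + 125) - 24*y^2 - 195*y - 24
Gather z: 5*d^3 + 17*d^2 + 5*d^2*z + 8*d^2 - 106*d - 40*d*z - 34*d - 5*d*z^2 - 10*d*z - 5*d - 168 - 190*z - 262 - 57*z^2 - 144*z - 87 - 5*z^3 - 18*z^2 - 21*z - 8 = 5*d^3 + 25*d^2 - 145*d - 5*z^3 + z^2*(-5*d - 75) + z*(5*d^2 - 50*d - 355) - 525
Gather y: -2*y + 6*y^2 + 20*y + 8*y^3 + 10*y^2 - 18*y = 8*y^3 + 16*y^2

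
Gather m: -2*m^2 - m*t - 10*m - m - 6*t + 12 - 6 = -2*m^2 + m*(-t - 11) - 6*t + 6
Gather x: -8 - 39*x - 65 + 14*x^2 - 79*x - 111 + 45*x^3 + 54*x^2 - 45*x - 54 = 45*x^3 + 68*x^2 - 163*x - 238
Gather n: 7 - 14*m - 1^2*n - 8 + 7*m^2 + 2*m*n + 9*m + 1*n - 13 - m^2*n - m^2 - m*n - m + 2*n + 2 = 6*m^2 - 6*m + n*(-m^2 + m + 2) - 12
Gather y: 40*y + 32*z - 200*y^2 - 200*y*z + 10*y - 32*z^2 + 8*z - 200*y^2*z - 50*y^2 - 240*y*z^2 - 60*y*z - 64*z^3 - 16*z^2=y^2*(-200*z - 250) + y*(-240*z^2 - 260*z + 50) - 64*z^3 - 48*z^2 + 40*z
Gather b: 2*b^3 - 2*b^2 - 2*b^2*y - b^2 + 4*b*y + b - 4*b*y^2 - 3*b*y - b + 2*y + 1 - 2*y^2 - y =2*b^3 + b^2*(-2*y - 3) + b*(-4*y^2 + y) - 2*y^2 + y + 1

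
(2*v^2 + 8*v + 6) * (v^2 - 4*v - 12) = 2*v^4 - 50*v^2 - 120*v - 72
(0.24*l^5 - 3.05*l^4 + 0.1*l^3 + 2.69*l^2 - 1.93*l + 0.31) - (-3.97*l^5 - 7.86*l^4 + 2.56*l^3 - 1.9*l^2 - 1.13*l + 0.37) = 4.21*l^5 + 4.81*l^4 - 2.46*l^3 + 4.59*l^2 - 0.8*l - 0.06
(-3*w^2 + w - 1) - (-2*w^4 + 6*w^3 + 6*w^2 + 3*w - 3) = 2*w^4 - 6*w^3 - 9*w^2 - 2*w + 2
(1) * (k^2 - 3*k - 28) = k^2 - 3*k - 28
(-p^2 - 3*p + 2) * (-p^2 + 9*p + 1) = p^4 - 6*p^3 - 30*p^2 + 15*p + 2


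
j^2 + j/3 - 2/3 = (j - 2/3)*(j + 1)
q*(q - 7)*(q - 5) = q^3 - 12*q^2 + 35*q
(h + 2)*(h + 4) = h^2 + 6*h + 8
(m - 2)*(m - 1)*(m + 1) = m^3 - 2*m^2 - m + 2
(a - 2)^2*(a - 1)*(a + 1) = a^4 - 4*a^3 + 3*a^2 + 4*a - 4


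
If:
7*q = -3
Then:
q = -3/7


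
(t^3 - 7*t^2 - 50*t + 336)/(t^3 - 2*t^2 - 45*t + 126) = (t - 8)/(t - 3)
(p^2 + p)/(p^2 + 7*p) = (p + 1)/(p + 7)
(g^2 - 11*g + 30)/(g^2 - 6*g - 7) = (-g^2 + 11*g - 30)/(-g^2 + 6*g + 7)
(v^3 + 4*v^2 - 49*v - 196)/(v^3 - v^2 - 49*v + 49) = (v + 4)/(v - 1)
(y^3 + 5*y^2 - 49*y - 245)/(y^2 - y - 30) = (y^2 - 49)/(y - 6)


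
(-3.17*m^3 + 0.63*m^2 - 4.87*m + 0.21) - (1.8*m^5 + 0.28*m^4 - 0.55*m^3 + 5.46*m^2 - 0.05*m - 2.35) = -1.8*m^5 - 0.28*m^4 - 2.62*m^3 - 4.83*m^2 - 4.82*m + 2.56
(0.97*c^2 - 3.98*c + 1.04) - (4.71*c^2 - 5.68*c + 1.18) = -3.74*c^2 + 1.7*c - 0.14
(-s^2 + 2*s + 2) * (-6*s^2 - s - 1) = 6*s^4 - 11*s^3 - 13*s^2 - 4*s - 2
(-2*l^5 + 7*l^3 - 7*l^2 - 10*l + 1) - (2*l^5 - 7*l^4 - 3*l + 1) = -4*l^5 + 7*l^4 + 7*l^3 - 7*l^2 - 7*l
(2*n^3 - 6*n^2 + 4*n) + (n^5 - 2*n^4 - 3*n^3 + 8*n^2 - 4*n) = n^5 - 2*n^4 - n^3 + 2*n^2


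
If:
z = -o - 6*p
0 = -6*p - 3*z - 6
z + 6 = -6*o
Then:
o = -6/13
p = 8/13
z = -42/13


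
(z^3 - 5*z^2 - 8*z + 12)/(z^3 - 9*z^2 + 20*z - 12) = (z + 2)/(z - 2)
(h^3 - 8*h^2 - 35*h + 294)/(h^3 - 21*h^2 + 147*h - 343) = (h + 6)/(h - 7)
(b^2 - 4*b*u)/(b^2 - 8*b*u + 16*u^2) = b/(b - 4*u)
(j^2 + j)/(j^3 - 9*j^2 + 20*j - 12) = j*(j + 1)/(j^3 - 9*j^2 + 20*j - 12)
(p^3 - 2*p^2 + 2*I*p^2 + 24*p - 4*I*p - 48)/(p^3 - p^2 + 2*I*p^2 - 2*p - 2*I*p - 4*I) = (p^2 + 2*I*p + 24)/(p^2 + p*(1 + 2*I) + 2*I)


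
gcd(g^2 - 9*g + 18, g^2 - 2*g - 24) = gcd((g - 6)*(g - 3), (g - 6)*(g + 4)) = g - 6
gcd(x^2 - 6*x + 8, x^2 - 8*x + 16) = x - 4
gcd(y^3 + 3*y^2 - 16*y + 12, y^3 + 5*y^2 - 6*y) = y^2 + 5*y - 6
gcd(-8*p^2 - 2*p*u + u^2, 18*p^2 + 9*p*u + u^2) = 1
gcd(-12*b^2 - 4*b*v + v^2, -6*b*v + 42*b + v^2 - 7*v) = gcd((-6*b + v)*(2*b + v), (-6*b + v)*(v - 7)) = -6*b + v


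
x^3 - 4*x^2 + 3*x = x*(x - 3)*(x - 1)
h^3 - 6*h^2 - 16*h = h*(h - 8)*(h + 2)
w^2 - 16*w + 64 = (w - 8)^2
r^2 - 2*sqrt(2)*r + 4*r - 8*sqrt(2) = (r + 4)*(r - 2*sqrt(2))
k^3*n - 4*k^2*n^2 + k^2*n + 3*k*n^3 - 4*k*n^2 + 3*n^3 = (k - 3*n)*(k - n)*(k*n + n)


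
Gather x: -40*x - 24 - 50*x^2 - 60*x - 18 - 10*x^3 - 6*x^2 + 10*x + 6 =-10*x^3 - 56*x^2 - 90*x - 36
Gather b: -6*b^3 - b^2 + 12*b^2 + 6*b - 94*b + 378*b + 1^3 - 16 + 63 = -6*b^3 + 11*b^2 + 290*b + 48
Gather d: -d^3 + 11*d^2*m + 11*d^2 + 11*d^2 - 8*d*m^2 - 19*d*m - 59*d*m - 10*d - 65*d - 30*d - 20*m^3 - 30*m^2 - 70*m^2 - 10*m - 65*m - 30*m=-d^3 + d^2*(11*m + 22) + d*(-8*m^2 - 78*m - 105) - 20*m^3 - 100*m^2 - 105*m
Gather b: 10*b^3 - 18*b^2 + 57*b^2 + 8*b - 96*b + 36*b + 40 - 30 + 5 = 10*b^3 + 39*b^2 - 52*b + 15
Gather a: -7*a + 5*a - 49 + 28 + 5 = -2*a - 16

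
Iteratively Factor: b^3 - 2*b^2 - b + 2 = (b - 1)*(b^2 - b - 2) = (b - 1)*(b + 1)*(b - 2)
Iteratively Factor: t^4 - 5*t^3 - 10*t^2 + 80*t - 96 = (t - 3)*(t^3 - 2*t^2 - 16*t + 32) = (t - 3)*(t - 2)*(t^2 - 16) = (t - 4)*(t - 3)*(t - 2)*(t + 4)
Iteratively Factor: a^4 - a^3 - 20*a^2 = (a - 5)*(a^3 + 4*a^2) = (a - 5)*(a + 4)*(a^2) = a*(a - 5)*(a + 4)*(a)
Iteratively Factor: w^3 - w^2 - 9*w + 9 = (w - 3)*(w^2 + 2*w - 3) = (w - 3)*(w - 1)*(w + 3)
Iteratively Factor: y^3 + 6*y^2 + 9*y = (y + 3)*(y^2 + 3*y) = y*(y + 3)*(y + 3)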